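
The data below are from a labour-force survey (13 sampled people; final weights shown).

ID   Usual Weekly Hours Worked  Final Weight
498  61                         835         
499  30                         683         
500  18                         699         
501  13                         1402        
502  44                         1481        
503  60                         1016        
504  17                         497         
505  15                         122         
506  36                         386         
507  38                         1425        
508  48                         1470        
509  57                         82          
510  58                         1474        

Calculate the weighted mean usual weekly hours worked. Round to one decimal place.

Weighted sum = 467408
Sum of weights = 11572
Weighted mean = 467408 / 11572 = 40.391289

40.4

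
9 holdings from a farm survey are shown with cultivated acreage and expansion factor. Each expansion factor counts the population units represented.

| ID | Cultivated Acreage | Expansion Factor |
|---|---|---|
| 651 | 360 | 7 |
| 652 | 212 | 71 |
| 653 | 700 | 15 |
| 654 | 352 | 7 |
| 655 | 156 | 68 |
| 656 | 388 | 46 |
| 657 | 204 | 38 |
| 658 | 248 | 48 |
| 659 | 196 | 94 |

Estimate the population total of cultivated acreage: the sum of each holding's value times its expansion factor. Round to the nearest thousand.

Weighted total = 360×7 + 212×71 + 700×15 + 352×7 + 156×68 + 388×46 + 204×38 + 248×48 + 196×94
  = 2520 + 15052 + 10500 + 2464 + 10608 + 17848 + 7752 + 11904 + 18424 = 97072

97000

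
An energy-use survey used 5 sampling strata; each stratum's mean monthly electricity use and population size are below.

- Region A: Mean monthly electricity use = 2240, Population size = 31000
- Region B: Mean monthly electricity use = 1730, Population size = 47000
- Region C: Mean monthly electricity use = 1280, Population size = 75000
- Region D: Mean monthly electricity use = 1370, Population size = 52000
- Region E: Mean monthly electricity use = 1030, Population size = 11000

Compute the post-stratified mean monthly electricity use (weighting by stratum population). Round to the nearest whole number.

Σ Nₕ·x̄ₕ = 2240×31000 + 1730×47000 + 1280×75000 + 1370×52000 + 1030×11000
  = 69440000 + 81310000 + 96000000 + 71240000 + 11330000 = 329320000
Σ Nₕ = 31000 + 47000 + 75000 + 52000 + 11000 = 216000
Overall mean = 329320000 / 216000 = 1524.6296

1525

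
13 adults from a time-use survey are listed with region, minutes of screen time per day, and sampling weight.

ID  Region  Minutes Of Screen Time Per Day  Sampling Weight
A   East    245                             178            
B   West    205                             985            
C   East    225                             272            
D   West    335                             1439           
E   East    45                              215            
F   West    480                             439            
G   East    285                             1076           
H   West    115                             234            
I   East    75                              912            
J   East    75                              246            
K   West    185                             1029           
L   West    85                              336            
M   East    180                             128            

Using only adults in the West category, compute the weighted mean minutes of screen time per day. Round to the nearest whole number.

West rows: B, D, F, H, K, L
Weighted sum = 205×985 + 335×1439 + 480×439 + 115×234 + 185×1029 + 85×336
  = 201925 + 482065 + 210720 + 26910 + 190365 + 28560 = 1140545
Sum of weights = 985 + 1439 + 439 + 234 + 1029 + 336 = 4462
Weighted mean = 1140545 / 4462 = 255.61295

256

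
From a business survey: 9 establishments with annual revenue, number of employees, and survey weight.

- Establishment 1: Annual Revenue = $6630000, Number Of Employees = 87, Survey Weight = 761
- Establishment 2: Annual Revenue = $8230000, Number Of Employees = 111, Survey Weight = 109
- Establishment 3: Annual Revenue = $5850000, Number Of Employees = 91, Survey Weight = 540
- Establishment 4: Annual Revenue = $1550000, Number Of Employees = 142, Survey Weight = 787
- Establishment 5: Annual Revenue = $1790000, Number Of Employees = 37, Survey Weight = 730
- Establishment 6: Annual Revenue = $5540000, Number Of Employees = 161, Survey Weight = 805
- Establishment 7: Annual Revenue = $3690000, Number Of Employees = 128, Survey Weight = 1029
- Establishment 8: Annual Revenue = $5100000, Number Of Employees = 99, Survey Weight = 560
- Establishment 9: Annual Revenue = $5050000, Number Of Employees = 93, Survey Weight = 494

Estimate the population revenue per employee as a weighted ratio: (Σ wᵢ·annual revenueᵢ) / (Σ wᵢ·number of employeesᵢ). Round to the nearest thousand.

Σ wᵢ·y = 25235460000
Σ wᵢ·x = 87×761 + 111×109 + 91×540 + 142×787 + 37×730 + 161×805 + 128×1029 + 99×560 + 93×494
  = 66207 + 12099 + 49140 + 111754 + 27010 + 129605 + 131712 + 55440 + 45942 = 628909
Ratio = 25235460000 / 628909 = 40125.773

40000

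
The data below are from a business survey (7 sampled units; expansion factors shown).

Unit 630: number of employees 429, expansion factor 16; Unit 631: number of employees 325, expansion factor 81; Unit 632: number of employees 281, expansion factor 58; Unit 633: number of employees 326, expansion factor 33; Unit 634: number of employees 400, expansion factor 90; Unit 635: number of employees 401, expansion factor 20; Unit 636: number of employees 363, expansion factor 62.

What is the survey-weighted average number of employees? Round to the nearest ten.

Weighted sum = 429×16 + 325×81 + 281×58 + 326×33 + 400×90 + 401×20 + 363×62
  = 126771
Sum of weights = 16 + 81 + 58 + 33 + 90 + 20 + 62 = 360
Weighted mean = 126771 / 360 = 352.14167

350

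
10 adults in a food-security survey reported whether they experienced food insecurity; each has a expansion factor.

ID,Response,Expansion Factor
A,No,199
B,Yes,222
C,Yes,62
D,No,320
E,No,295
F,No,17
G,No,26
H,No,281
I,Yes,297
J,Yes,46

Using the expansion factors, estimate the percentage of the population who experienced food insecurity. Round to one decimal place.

Sum of weights for 'Yes' = 222 + 62 + 297 + 46 = 627
Total weight = 199 + 222 + 62 + 320 + 295 + 17 + 26 + 281 + 297 + 46 = 1765
Weighted proportion = 627 / 1765 = 0.35524079 → 35.524079%

35.5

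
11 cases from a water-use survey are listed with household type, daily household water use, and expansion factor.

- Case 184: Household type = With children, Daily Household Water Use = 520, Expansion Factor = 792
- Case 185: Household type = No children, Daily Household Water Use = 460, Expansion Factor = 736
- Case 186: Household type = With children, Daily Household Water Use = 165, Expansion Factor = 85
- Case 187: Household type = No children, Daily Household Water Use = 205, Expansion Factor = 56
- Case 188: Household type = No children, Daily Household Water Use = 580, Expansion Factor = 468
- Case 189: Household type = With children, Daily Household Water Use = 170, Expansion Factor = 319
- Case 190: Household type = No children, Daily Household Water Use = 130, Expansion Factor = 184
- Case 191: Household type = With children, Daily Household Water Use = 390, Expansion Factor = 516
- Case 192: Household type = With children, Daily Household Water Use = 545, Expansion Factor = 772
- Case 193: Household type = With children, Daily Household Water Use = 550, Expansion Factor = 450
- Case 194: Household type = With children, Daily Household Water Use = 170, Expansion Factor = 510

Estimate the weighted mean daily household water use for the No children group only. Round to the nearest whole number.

447

No children rows: 185, 187, 188, 190
Weighted sum = 645400
Sum of weights = 736 + 56 + 468 + 184 = 1444
Weighted mean = 645400 / 1444 = 446.95291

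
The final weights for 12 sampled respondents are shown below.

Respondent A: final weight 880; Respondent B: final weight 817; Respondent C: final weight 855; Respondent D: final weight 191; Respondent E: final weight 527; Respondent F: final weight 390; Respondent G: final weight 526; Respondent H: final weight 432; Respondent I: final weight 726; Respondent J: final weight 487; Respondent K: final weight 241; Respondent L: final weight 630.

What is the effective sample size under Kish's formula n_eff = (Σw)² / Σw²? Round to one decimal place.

10.4

Σ wᵢ = 880 + 817 + 855 + 191 + 527 + 390 + 526 + 432 + 726 + 487 + 241 + 630 = 6702
Σ wᵢ² = 4321750
n_eff = 6702² / 4321750 = 44916804 / 4321750 = 10.393198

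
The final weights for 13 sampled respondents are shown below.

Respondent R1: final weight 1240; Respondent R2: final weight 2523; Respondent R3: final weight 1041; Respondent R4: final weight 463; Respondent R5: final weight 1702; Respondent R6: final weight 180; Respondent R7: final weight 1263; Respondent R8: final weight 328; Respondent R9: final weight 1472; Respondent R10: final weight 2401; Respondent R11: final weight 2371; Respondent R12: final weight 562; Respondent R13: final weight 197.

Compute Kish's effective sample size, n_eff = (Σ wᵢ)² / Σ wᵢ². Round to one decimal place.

8.9

Σ wᵢ = 15743
Σ wᵢ² = 27741015
n_eff = 15743² / 27741015 = 247842049 / 27741015 = 8.9341377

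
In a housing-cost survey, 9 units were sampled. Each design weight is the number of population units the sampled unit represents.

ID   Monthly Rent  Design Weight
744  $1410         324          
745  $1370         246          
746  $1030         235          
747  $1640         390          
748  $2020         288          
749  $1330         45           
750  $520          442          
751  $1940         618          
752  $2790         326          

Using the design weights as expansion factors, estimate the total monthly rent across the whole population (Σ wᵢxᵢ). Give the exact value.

Weighted total = 1410×324 + 1370×246 + 1030×235 + 1640×390 + 2020×288 + 1330×45 + 520×442 + 1940×618 + 2790×326
  = 456840 + 337020 + 242050 + 639600 + 581760 + 59850 + 229840 + 1198920 + 909540 = 4655420

4655420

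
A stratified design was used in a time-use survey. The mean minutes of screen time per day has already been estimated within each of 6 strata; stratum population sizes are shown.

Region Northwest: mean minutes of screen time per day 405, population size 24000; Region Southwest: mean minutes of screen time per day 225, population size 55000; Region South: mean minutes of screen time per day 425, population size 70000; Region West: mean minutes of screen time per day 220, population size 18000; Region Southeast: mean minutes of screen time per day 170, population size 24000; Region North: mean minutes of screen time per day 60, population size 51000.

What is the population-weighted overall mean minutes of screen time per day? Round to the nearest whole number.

Σ Nₕ·x̄ₕ = 405×24000 + 225×55000 + 425×70000 + 220×18000 + 170×24000 + 60×51000
  = 62945000
Σ Nₕ = 24000 + 55000 + 70000 + 18000 + 24000 + 51000 = 242000
Overall mean = 62945000 / 242000 = 260.10331

260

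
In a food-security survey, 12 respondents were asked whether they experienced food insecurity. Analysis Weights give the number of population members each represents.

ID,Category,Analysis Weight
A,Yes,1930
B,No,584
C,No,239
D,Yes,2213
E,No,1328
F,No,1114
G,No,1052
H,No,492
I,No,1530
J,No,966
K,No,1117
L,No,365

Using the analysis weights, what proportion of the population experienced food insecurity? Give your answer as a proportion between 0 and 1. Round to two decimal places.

Sum of weights for 'Yes' = 1930 + 2213 = 4143
Total weight = 1930 + 584 + 239 + 2213 + 1328 + 1114 + 1052 + 492 + 1530 + 966 + 1117 + 365 = 12930
Weighted proportion = 4143 / 12930 = 0.32041763

0.32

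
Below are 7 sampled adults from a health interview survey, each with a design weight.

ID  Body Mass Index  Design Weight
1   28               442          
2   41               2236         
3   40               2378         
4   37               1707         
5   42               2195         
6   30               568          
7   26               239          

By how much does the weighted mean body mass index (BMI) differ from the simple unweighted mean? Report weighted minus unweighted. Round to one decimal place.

3.8

Unweighted sum = 28 + 41 + 40 + 37 + 42 + 30 + 26 = 244
Unweighted mean = 244 / 7 = 34.857143
Weighted sum = 28×442 + 41×2236 + 40×2378 + 37×1707 + 42×2195 + 30×568 + 26×239
  = 12376 + 91676 + 95120 + 63159 + 92190 + 17040 + 6214 = 377775
Sum of weights = 9765
Weighted mean = 377775 / 9765 = 38.686636
Difference (weighted minus unweighted) = 3.8294931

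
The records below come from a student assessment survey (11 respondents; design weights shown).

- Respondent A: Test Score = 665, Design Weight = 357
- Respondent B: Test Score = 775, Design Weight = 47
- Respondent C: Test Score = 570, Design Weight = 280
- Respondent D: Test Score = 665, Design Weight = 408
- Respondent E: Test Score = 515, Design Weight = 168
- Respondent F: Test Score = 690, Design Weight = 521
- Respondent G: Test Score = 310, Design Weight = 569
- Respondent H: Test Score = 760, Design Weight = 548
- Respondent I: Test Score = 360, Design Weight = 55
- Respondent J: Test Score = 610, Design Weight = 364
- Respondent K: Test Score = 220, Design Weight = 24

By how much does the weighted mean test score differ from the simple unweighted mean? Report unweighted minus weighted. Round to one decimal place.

Unweighted sum = 665 + 775 + 570 + 665 + 515 + 690 + 310 + 760 + 360 + 610 + 220 = 6140
Unweighted mean = 6140 / 11 = 558.18182
Weighted sum = 665×357 + 775×47 + 570×280 + 665×408 + 515×168 + 690×521 + 310×569 + 760×548 + 360×55 + 610×364 + 220×24
  = 237405 + 36425 + 159600 + 271320 + 86520 + 359490 + 176390 + 416480 + 19800 + 222040 + 5280 = 1990750
Sum of weights = 357 + 47 + 280 + 408 + 168 + 521 + 569 + 548 + 55 + 364 + 24 = 3341
Weighted mean = 1990750 / 3341 = 595.85453
Difference (unweighted minus weighted) = -37.672716

-37.7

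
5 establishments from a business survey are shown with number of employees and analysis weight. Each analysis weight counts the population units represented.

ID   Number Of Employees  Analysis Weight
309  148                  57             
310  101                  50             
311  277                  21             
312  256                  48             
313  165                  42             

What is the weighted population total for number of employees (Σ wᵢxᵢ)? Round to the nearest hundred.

38500

Weighted total = 148×57 + 101×50 + 277×21 + 256×48 + 165×42
  = 8436 + 5050 + 5817 + 12288 + 6930 = 38521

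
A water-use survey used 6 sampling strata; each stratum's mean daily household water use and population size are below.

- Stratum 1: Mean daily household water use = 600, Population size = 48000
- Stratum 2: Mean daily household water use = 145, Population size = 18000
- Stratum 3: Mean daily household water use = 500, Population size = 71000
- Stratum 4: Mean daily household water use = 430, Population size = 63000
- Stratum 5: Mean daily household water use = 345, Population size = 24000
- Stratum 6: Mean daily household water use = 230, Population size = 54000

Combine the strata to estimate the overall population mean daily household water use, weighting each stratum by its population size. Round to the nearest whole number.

Σ Nₕ·x̄ₕ = 600×48000 + 145×18000 + 500×71000 + 430×63000 + 345×24000 + 230×54000
  = 28800000 + 2610000 + 35500000 + 27090000 + 8280000 + 12420000 = 114700000
Σ Nₕ = 278000
Overall mean = 114700000 / 278000 = 412.58993

413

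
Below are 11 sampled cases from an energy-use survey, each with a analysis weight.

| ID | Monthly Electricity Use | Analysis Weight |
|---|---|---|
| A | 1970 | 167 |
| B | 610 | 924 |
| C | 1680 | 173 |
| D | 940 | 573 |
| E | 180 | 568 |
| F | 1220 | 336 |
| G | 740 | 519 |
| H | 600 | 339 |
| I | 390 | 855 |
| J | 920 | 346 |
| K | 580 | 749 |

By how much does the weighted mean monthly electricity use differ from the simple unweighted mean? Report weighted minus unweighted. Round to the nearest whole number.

Unweighted sum = 1970 + 610 + 1680 + 940 + 180 + 1220 + 740 + 600 + 390 + 920 + 580 = 9830
Unweighted mean = 9830 / 11 = 893.63636
Weighted sum = 1970×167 + 610×924 + 1680×173 + 940×573 + 180×568 + 1220×336 + 740×519 + 600×339 + 390×855 + 920×346 + 580×749
  = 328990 + 563640 + 290640 + 538620 + 102240 + 409920 + 384060 + 203400 + 333450 + 318320 + 434420 = 3907700
Sum of weights = 167 + 924 + 173 + 573 + 568 + 336 + 519 + 339 + 855 + 346 + 749 = 5549
Weighted mean = 3907700 / 5549 = 704.21698
Difference (weighted minus unweighted) = -189.41939

-189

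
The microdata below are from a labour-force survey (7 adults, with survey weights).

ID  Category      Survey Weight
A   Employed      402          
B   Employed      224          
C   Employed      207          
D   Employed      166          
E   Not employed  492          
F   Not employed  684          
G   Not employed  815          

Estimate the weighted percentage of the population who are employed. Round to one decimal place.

Sum of weights for 'Employed' = 402 + 224 + 207 + 166 = 999
Total weight = 402 + 224 + 207 + 166 + 492 + 684 + 815 = 2990
Weighted proportion = 999 / 2990 = 0.33411371 → 33.411371%

33.4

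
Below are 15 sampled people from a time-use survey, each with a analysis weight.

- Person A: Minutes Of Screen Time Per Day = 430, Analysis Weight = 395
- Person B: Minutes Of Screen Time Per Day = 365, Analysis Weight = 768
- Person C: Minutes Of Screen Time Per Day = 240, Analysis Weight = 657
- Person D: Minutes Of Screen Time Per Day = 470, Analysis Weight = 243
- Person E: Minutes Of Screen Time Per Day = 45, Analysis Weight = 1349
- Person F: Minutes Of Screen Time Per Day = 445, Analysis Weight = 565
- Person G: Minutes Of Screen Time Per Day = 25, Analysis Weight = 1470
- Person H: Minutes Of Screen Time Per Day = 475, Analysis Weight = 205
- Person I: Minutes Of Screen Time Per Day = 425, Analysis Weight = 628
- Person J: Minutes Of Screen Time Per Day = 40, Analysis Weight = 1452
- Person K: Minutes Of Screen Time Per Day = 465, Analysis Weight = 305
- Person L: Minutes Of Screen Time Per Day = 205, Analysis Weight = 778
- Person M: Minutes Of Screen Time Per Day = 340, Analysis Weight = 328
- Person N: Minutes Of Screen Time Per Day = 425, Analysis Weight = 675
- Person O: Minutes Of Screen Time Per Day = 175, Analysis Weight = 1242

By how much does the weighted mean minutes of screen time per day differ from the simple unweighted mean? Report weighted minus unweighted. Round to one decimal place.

-86.7

Unweighted sum = 4570
Unweighted mean = 4570 / 15 = 304.66667
Weighted sum = 2410355
Sum of weights = 11060
Weighted mean = 2410355 / 11060 = 217.93445
Difference (weighted minus unweighted) = -86.732218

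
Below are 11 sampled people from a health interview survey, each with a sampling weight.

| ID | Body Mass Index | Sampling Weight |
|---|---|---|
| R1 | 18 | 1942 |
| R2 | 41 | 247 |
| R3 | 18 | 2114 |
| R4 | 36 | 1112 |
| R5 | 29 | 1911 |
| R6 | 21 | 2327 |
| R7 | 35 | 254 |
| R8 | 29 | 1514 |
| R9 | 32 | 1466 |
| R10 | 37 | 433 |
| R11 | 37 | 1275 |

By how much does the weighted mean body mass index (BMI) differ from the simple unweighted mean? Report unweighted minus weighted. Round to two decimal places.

3.53

Unweighted sum = 18 + 41 + 18 + 36 + 29 + 21 + 35 + 29 + 32 + 37 + 37 = 333
Unweighted mean = 333 / 11 = 30.272727
Weighted sum = 18×1942 + 41×247 + 18×2114 + 36×1112 + 29×1911 + 21×2327 + 35×254 + 29×1514 + 32×1466 + 37×433 + 37×1275
  = 34956 + 10127 + 38052 + 40032 + 55419 + 48867 + 8890 + 43906 + 46912 + 16021 + 47175 = 390357
Sum of weights = 1942 + 247 + 2114 + 1112 + 1911 + 2327 + 254 + 1514 + 1466 + 433 + 1275 = 14595
Weighted mean = 390357 / 14595 = 26.74594
Difference (unweighted minus weighted) = 3.5267869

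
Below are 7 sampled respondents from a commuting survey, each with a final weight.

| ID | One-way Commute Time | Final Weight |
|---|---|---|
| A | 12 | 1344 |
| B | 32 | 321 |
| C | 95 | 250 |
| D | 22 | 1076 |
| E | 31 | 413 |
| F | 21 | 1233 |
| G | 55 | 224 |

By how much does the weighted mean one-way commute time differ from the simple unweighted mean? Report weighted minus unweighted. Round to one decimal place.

Unweighted sum = 12 + 32 + 95 + 22 + 31 + 21 + 55 = 268
Unweighted mean = 268 / 7 = 38.285714
Weighted sum = 12×1344 + 32×321 + 95×250 + 22×1076 + 31×413 + 21×1233 + 55×224
  = 16128 + 10272 + 23750 + 23672 + 12803 + 25893 + 12320 = 124838
Sum of weights = 1344 + 321 + 250 + 1076 + 413 + 1233 + 224 = 4861
Weighted mean = 124838 / 4861 = 25.681547
Difference (weighted minus unweighted) = -12.604167

-12.6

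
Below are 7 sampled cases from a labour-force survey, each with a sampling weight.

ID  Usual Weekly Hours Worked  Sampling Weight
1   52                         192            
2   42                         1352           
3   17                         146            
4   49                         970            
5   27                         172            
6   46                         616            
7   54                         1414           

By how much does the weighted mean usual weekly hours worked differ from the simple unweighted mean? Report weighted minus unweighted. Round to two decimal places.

Unweighted sum = 287
Unweighted mean = 287 / 7 = 41
Weighted sum = 52×192 + 42×1352 + 17×146 + 49×970 + 27×172 + 46×616 + 54×1414
  = 9984 + 56784 + 2482 + 47530 + 4644 + 28336 + 76356 = 226116
Sum of weights = 192 + 1352 + 146 + 970 + 172 + 616 + 1414 = 4862
Weighted mean = 226116 / 4862 = 46.506787
Difference (weighted minus unweighted) = 5.5067873

5.51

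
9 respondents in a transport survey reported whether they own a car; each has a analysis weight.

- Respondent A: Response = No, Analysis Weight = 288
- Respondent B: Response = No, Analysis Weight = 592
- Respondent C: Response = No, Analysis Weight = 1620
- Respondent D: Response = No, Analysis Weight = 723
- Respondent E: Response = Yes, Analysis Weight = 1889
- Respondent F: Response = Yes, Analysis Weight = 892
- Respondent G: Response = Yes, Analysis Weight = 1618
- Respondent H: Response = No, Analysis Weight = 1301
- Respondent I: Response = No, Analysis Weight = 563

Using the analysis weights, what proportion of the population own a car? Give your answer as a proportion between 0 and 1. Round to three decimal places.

0.464

Sum of weights for 'Yes' = 1889 + 892 + 1618 = 4399
Total weight = 288 + 592 + 1620 + 723 + 1889 + 892 + 1618 + 1301 + 563 = 9486
Weighted proportion = 4399 / 9486 = 0.46373603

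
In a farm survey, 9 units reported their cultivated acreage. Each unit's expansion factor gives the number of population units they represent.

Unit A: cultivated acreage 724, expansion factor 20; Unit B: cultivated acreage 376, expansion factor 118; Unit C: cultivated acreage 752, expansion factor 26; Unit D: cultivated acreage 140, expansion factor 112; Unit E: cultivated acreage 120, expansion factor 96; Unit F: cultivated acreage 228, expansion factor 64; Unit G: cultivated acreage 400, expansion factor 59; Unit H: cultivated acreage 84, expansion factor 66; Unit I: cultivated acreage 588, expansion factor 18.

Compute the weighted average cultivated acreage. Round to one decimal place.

Weighted sum = 724×20 + 376×118 + 752×26 + 140×112 + 120×96 + 228×64 + 400×59 + 84×66 + 588×18
  = 14480 + 44368 + 19552 + 15680 + 11520 + 14592 + 23600 + 5544 + 10584 = 159920
Sum of weights = 20 + 118 + 26 + 112 + 96 + 64 + 59 + 66 + 18 = 579
Weighted mean = 159920 / 579 = 276.20035

276.2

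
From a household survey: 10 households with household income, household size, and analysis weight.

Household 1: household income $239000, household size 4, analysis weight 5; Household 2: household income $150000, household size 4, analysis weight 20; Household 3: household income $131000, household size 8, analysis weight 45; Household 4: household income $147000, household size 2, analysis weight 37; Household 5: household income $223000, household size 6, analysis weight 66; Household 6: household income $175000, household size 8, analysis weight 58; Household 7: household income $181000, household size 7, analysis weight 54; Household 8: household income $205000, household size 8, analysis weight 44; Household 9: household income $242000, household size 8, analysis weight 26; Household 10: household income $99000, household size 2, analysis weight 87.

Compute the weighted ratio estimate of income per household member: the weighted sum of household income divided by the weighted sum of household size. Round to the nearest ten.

Σ wᵢ·y = 239000×5 + 150000×20 + 131000×45 + 147000×37 + 223000×66 + 175000×58 + 181000×54 + 205000×44 + 242000×26 + 99000×87
  = 1195000 + 3000000 + 5895000 + 5439000 + 14718000 + 10150000 + 9774000 + 9020000 + 6292000 + 8613000 = 74096000
Σ wᵢ·x = 4×5 + 4×20 + 8×45 + 2×37 + 6×66 + 8×58 + 7×54 + 8×44 + 8×26 + 2×87
  = 20 + 80 + 360 + 74 + 396 + 464 + 378 + 352 + 208 + 174 = 2506
Ratio = 74096000 / 2506 = 29567.438

29570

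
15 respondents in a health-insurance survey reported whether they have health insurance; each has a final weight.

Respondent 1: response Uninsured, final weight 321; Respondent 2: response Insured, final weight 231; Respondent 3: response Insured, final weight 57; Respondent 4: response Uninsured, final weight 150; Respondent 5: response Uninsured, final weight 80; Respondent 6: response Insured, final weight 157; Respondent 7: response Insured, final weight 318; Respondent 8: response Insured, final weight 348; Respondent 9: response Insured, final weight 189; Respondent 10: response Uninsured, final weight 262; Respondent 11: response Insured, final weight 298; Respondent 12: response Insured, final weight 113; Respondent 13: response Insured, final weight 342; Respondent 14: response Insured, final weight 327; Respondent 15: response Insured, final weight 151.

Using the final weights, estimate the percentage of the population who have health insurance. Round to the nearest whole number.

Sum of weights for 'Insured' = 231 + 57 + 157 + 318 + 348 + 189 + 298 + 113 + 342 + 327 + 151 = 2531
Total weight = 3344
Weighted proportion = 2531 / 3344 = 0.75687799 → 75.687799%

76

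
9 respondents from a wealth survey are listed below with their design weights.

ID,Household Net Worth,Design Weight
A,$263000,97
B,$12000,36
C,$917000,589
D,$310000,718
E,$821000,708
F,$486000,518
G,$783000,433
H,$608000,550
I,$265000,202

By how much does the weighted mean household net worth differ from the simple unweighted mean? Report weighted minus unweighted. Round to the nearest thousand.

114000

Unweighted sum = 263000 + 12000 + 917000 + 310000 + 821000 + 486000 + 783000 + 608000 + 265000 = 4465000
Unweighted mean = 4465000 / 9 = 496111.11
Weighted sum = 263000×97 + 12000×36 + 917000×589 + 310000×718 + 821000×708 + 486000×518 + 783000×433 + 608000×550 + 265000×202
  = 25511000 + 432000 + 540113000 + 222580000 + 581268000 + 251748000 + 339039000 + 334400000 + 53530000 = 2348621000
Sum of weights = 97 + 36 + 589 + 718 + 708 + 518 + 433 + 550 + 202 = 3851
Weighted mean = 2348621000 / 3851 = 609873.02
Difference (weighted minus unweighted) = 113761.91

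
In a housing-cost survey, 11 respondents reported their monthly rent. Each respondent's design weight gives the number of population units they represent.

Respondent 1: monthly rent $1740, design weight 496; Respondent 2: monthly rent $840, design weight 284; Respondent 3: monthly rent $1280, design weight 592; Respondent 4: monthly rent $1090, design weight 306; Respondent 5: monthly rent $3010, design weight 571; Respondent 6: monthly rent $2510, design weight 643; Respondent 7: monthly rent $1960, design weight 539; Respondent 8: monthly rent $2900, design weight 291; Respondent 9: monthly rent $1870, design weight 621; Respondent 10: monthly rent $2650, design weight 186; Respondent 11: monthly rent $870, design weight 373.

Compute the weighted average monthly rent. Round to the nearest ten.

1920

Weighted sum = 1740×496 + 840×284 + 1280×592 + 1090×306 + 3010×571 + 2510×643 + 1960×539 + 2900×291 + 1870×621 + 2650×186 + 870×373
  = 863040 + 238560 + 757760 + 333540 + 1718710 + 1613930 + 1056440 + 843900 + 1161270 + 492900 + 324510 = 9404560
Sum of weights = 496 + 284 + 592 + 306 + 571 + 643 + 539 + 291 + 621 + 186 + 373 = 4902
Weighted mean = 9404560 / 4902 = 1918.5149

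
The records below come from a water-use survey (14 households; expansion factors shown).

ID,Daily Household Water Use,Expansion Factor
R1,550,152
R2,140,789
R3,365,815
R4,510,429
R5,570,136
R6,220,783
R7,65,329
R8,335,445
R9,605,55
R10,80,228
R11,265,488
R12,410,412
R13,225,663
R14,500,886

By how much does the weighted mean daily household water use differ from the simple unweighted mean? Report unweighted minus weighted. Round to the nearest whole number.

32

Unweighted sum = 4840
Unweighted mean = 4840 / 14 = 345.71429
Weighted sum = 2072495
Sum of weights = 6610
Weighted mean = 2072495 / 6610 = 313.53933
Difference (unweighted minus weighted) = 32.174951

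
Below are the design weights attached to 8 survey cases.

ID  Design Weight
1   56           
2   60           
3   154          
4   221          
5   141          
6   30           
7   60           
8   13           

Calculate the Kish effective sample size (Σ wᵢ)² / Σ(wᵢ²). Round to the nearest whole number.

Σ wᵢ = 56 + 60 + 154 + 221 + 141 + 30 + 60 + 13 = 735
Σ wᵢ² = 3136 + 3600 + 23716 + 48841 + 19881 + 900 + 3600 + 169 = 103843
n_eff = 735² / 103843 = 540225 / 103843 = 5.2023247

5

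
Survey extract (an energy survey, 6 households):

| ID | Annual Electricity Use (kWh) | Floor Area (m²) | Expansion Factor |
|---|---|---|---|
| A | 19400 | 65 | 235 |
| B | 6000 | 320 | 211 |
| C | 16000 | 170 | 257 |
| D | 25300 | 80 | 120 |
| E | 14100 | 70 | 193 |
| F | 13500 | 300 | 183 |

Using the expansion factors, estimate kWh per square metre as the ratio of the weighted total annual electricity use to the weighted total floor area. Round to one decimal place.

Σ wᵢ·y = 19400×235 + 6000×211 + 16000×257 + 25300×120 + 14100×193 + 13500×183
  = 4559000 + 1266000 + 4112000 + 3036000 + 2721300 + 2470500 = 18164800
Σ wᵢ·x = 204495
Ratio = 18164800 / 204495 = 88.8276

88.8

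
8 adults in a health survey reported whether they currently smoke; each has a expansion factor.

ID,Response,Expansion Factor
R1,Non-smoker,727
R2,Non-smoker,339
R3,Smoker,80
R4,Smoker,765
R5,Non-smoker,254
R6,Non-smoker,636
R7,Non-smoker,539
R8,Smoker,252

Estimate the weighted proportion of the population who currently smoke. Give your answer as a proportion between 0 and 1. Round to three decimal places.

0.305

Sum of weights for 'Smoker' = 80 + 765 + 252 = 1097
Total weight = 727 + 339 + 80 + 765 + 254 + 636 + 539 + 252 = 3592
Weighted proportion = 1097 / 3592 = 0.30540089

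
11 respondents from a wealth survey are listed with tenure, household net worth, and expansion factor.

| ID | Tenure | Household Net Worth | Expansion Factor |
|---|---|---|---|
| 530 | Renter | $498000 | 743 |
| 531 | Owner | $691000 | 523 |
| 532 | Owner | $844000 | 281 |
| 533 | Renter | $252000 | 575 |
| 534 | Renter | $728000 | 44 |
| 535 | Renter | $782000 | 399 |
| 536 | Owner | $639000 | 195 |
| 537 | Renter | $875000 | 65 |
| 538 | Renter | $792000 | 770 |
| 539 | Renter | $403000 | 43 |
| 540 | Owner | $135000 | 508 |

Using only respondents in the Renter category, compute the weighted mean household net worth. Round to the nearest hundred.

584700

Renter rows: 530, 533, 534, 535, 537, 538, 539
Weighted sum = 498000×743 + 252000×575 + 728000×44 + 782000×399 + 875000×65 + 792000×770 + 403000×43
  = 370014000 + 144900000 + 32032000 + 312018000 + 56875000 + 609840000 + 17329000 = 1543008000
Sum of weights = 743 + 575 + 44 + 399 + 65 + 770 + 43 = 2639
Weighted mean = 1543008000 / 2639 = 584694.2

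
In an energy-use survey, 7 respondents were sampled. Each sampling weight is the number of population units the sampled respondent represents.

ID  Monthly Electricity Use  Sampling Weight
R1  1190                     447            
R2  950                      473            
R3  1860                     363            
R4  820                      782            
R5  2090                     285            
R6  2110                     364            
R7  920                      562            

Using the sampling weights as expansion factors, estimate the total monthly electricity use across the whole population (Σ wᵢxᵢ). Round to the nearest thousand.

Weighted total = 1190×447 + 950×473 + 1860×363 + 820×782 + 2090×285 + 2110×364 + 920×562
  = 531930 + 449350 + 675180 + 641240 + 595650 + 768040 + 517040 = 4178430

4178000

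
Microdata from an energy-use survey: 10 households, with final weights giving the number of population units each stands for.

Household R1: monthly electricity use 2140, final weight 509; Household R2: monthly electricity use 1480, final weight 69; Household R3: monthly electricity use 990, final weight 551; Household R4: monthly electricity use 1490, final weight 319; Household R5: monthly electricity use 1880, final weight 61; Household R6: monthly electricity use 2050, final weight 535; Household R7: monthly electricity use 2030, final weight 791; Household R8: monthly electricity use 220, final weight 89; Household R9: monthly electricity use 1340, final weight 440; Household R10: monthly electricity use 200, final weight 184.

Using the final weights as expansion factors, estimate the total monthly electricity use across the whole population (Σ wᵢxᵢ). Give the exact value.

5675320

Weighted total = 2140×509 + 1480×69 + 990×551 + 1490×319 + 1880×61 + 2050×535 + 2030×791 + 220×89 + 1340×440 + 200×184
  = 5675320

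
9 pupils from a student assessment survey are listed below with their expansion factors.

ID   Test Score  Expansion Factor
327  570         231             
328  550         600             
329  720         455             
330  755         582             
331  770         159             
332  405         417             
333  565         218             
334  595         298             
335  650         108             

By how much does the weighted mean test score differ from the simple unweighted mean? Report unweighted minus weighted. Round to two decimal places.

3.74

Unweighted sum = 570 + 550 + 720 + 755 + 770 + 405 + 565 + 595 + 650 = 5580
Unweighted mean = 5580 / 9 = 620
Weighted sum = 570×231 + 550×600 + 720×455 + 755×582 + 770×159 + 405×417 + 565×218 + 595×298 + 650×108
  = 131670 + 330000 + 327600 + 439410 + 122430 + 168885 + 123170 + 177310 + 70200 = 1890675
Sum of weights = 3068
Weighted mean = 1890675 / 3068 = 616.25652
Difference (unweighted minus weighted) = 3.7434811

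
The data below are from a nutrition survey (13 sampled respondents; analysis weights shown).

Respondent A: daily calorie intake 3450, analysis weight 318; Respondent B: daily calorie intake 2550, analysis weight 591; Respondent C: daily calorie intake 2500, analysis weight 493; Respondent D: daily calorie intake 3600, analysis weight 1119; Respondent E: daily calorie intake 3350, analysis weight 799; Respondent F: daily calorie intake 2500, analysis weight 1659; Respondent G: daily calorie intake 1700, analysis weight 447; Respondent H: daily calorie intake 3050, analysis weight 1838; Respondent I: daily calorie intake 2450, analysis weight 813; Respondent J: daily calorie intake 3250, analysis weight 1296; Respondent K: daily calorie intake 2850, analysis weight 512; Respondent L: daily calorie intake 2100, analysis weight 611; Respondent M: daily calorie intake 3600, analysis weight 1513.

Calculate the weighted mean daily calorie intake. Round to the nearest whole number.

Weighted sum = 35447950
Sum of weights = 12009
Weighted mean = 35447950 / 12009 = 2951.782

2952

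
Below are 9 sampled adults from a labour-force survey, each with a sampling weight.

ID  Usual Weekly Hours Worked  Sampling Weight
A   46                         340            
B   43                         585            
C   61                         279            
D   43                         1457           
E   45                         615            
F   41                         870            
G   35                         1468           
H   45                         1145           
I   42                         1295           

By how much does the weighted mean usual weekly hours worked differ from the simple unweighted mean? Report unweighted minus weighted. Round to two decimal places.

Unweighted sum = 46 + 43 + 61 + 43 + 45 + 41 + 35 + 45 + 42 = 401
Unweighted mean = 401 / 9 = 44.555556
Weighted sum = 46×340 + 43×585 + 61×279 + 43×1457 + 45×615 + 41×870 + 35×1468 + 45×1145 + 42×1295
  = 15640 + 25155 + 17019 + 62651 + 27675 + 35670 + 51380 + 51525 + 54390 = 341105
Sum of weights = 340 + 585 + 279 + 1457 + 615 + 870 + 1468 + 1145 + 1295 = 8054
Weighted mean = 341105 / 8054 = 42.352247
Difference (unweighted minus weighted) = 2.2033082

2.20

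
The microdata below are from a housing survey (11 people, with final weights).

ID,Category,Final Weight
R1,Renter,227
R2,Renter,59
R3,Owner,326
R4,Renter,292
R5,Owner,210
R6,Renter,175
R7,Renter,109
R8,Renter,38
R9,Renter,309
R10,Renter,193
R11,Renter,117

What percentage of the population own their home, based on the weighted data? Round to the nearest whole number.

26

Sum of weights for 'Owner' = 326 + 210 = 536
Total weight = 227 + 59 + 326 + 292 + 210 + 175 + 109 + 38 + 309 + 193 + 117 = 2055
Weighted proportion = 536 / 2055 = 0.26082725 → 26.082725%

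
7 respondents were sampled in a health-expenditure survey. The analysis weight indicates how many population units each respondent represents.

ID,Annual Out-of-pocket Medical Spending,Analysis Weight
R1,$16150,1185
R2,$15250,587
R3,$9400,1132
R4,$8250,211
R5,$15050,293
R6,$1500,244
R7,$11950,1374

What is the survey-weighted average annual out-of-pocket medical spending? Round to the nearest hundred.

12300

Weighted sum = 16150×1185 + 15250×587 + 9400×1132 + 8250×211 + 15050×293 + 1500×244 + 11950×1374
  = 19137750 + 8951750 + 10640800 + 1740750 + 4409650 + 366000 + 16419300 = 61666000
Sum of weights = 1185 + 587 + 1132 + 211 + 293 + 244 + 1374 = 5026
Weighted mean = 61666000 / 5026 = 12269.399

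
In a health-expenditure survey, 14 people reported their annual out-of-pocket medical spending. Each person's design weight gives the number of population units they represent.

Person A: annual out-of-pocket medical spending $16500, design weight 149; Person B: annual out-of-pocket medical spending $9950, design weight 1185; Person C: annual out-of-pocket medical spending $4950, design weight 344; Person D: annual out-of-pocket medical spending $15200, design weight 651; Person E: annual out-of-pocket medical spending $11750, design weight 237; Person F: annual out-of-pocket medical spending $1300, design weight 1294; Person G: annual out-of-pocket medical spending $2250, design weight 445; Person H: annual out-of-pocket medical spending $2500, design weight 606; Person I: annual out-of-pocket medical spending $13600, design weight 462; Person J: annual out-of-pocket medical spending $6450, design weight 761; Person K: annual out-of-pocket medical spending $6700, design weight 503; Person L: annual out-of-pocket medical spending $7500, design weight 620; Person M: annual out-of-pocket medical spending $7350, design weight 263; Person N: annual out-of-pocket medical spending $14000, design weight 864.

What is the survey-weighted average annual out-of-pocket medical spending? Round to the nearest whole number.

7881

Weighted sum = 66071250
Sum of weights = 8384
Weighted mean = 66071250 / 8384 = 7880.6357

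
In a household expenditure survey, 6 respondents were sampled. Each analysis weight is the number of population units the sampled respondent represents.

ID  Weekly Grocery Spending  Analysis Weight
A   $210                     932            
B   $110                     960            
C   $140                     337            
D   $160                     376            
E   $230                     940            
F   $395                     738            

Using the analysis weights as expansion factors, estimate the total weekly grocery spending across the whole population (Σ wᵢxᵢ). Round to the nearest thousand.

916000

Weighted total = 916370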